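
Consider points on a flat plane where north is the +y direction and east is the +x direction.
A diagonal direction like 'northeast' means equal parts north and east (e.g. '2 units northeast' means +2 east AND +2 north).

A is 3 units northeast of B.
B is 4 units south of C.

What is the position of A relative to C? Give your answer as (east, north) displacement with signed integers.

Answer: A is at (east=3, north=-1) relative to C.

Derivation:
Place C at the origin (east=0, north=0).
  B is 4 units south of C: delta (east=+0, north=-4); B at (east=0, north=-4).
  A is 3 units northeast of B: delta (east=+3, north=+3); A at (east=3, north=-1).
Therefore A relative to C: (east=3, north=-1).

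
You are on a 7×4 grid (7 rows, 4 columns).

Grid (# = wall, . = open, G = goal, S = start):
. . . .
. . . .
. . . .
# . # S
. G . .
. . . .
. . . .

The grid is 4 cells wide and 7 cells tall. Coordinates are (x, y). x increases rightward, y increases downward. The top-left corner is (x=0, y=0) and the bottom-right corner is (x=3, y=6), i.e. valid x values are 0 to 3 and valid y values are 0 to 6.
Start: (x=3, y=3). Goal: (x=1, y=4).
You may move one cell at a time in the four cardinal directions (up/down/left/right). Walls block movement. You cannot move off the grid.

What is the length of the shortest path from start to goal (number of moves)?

Answer: Shortest path length: 3

Derivation:
BFS from (x=3, y=3) until reaching (x=1, y=4):
  Distance 0: (x=3, y=3)
  Distance 1: (x=3, y=2), (x=3, y=4)
  Distance 2: (x=3, y=1), (x=2, y=2), (x=2, y=4), (x=3, y=5)
  Distance 3: (x=3, y=0), (x=2, y=1), (x=1, y=2), (x=1, y=4), (x=2, y=5), (x=3, y=6)  <- goal reached here
One shortest path (3 moves): (x=3, y=3) -> (x=3, y=4) -> (x=2, y=4) -> (x=1, y=4)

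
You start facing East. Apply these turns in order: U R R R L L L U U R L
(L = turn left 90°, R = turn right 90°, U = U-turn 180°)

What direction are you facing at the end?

Start: East
  U (U-turn (180°)) -> West
  R (right (90° clockwise)) -> North
  R (right (90° clockwise)) -> East
  R (right (90° clockwise)) -> South
  L (left (90° counter-clockwise)) -> East
  L (left (90° counter-clockwise)) -> North
  L (left (90° counter-clockwise)) -> West
  U (U-turn (180°)) -> East
  U (U-turn (180°)) -> West
  R (right (90° clockwise)) -> North
  L (left (90° counter-clockwise)) -> West
Final: West

Answer: Final heading: West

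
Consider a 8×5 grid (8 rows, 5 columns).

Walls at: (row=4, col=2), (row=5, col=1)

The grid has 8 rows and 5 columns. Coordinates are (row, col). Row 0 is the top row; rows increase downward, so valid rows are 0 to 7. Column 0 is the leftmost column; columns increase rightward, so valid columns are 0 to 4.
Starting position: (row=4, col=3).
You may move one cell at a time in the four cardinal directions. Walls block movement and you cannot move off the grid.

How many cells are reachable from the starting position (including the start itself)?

BFS flood-fill from (row=4, col=3):
  Distance 0: (row=4, col=3)
  Distance 1: (row=3, col=3), (row=4, col=4), (row=5, col=3)
  Distance 2: (row=2, col=3), (row=3, col=2), (row=3, col=4), (row=5, col=2), (row=5, col=4), (row=6, col=3)
  Distance 3: (row=1, col=3), (row=2, col=2), (row=2, col=4), (row=3, col=1), (row=6, col=2), (row=6, col=4), (row=7, col=3)
  Distance 4: (row=0, col=3), (row=1, col=2), (row=1, col=4), (row=2, col=1), (row=3, col=0), (row=4, col=1), (row=6, col=1), (row=7, col=2), (row=7, col=4)
  Distance 5: (row=0, col=2), (row=0, col=4), (row=1, col=1), (row=2, col=0), (row=4, col=0), (row=6, col=0), (row=7, col=1)
  Distance 6: (row=0, col=1), (row=1, col=0), (row=5, col=0), (row=7, col=0)
  Distance 7: (row=0, col=0)
Total reachable: 38 (grid has 38 open cells total)

Answer: Reachable cells: 38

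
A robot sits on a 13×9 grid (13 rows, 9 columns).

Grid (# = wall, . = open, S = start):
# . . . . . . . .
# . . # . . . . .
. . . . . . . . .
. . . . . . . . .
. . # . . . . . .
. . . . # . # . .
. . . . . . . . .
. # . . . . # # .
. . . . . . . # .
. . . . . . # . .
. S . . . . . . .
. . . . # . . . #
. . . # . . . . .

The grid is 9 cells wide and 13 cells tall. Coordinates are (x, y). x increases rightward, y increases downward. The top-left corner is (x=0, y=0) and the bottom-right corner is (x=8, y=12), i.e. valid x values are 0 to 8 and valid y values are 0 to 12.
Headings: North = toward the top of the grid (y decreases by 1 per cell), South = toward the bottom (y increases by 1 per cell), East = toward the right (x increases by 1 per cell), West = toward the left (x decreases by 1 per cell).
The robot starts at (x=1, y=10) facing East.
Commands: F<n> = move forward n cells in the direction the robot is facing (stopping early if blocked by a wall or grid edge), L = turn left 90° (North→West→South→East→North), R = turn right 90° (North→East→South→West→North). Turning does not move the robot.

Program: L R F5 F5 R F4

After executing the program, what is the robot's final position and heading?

Answer: Final position: (x=8, y=10), facing South

Derivation:
Start: (x=1, y=10), facing East
  L: turn left, now facing North
  R: turn right, now facing East
  F5: move forward 5, now at (x=6, y=10)
  F5: move forward 2/5 (blocked), now at (x=8, y=10)
  R: turn right, now facing South
  F4: move forward 0/4 (blocked), now at (x=8, y=10)
Final: (x=8, y=10), facing South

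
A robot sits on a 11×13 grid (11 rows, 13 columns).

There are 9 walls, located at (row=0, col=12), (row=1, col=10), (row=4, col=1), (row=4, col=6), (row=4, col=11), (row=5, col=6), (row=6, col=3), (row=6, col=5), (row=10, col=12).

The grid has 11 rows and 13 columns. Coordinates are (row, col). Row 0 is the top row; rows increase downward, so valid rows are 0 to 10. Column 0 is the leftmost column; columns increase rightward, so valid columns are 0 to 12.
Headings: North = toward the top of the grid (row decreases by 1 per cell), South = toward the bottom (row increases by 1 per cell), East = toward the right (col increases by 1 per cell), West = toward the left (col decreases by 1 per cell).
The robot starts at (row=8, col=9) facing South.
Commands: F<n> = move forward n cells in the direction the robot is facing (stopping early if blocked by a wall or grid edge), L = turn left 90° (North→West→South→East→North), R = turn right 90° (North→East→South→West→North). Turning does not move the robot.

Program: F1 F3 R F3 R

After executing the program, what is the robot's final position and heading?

Answer: Final position: (row=10, col=6), facing North

Derivation:
Start: (row=8, col=9), facing South
  F1: move forward 1, now at (row=9, col=9)
  F3: move forward 1/3 (blocked), now at (row=10, col=9)
  R: turn right, now facing West
  F3: move forward 3, now at (row=10, col=6)
  R: turn right, now facing North
Final: (row=10, col=6), facing North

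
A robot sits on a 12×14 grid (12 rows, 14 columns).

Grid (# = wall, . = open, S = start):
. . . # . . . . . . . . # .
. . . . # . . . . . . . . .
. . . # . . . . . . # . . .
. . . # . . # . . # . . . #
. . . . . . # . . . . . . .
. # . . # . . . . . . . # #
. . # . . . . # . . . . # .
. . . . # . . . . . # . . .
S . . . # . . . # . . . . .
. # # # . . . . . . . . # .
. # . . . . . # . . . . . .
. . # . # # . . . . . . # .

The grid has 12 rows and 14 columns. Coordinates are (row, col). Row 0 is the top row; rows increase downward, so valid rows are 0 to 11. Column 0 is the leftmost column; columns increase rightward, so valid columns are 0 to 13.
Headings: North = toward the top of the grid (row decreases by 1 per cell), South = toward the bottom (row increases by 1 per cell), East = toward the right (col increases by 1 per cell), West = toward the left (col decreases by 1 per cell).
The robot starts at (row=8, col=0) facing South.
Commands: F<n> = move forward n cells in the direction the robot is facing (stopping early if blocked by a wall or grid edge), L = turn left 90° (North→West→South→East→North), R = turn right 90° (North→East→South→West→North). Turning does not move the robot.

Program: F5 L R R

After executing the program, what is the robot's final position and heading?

Start: (row=8, col=0), facing South
  F5: move forward 3/5 (blocked), now at (row=11, col=0)
  L: turn left, now facing East
  R: turn right, now facing South
  R: turn right, now facing West
Final: (row=11, col=0), facing West

Answer: Final position: (row=11, col=0), facing West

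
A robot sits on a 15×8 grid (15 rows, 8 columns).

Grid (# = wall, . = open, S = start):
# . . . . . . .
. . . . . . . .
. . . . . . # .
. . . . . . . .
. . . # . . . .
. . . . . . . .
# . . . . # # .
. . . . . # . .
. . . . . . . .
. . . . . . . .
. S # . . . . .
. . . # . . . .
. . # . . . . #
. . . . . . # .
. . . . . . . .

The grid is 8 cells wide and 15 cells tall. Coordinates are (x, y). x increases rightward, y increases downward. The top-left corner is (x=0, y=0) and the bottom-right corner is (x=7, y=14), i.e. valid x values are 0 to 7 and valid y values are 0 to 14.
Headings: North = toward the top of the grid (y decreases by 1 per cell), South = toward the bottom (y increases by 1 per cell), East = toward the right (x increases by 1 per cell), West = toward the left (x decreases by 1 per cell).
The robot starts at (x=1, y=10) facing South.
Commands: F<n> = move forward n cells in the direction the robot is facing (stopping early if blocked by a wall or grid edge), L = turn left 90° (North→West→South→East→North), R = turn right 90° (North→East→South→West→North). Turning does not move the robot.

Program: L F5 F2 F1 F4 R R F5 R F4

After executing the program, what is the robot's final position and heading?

Start: (x=1, y=10), facing South
  L: turn left, now facing East
  F5: move forward 0/5 (blocked), now at (x=1, y=10)
  F2: move forward 0/2 (blocked), now at (x=1, y=10)
  F1: move forward 0/1 (blocked), now at (x=1, y=10)
  F4: move forward 0/4 (blocked), now at (x=1, y=10)
  R: turn right, now facing South
  R: turn right, now facing West
  F5: move forward 1/5 (blocked), now at (x=0, y=10)
  R: turn right, now facing North
  F4: move forward 3/4 (blocked), now at (x=0, y=7)
Final: (x=0, y=7), facing North

Answer: Final position: (x=0, y=7), facing North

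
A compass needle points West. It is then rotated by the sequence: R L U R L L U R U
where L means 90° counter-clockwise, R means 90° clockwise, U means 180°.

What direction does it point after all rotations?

Answer: Final heading: East

Derivation:
Start: West
  R (right (90° clockwise)) -> North
  L (left (90° counter-clockwise)) -> West
  U (U-turn (180°)) -> East
  R (right (90° clockwise)) -> South
  L (left (90° counter-clockwise)) -> East
  L (left (90° counter-clockwise)) -> North
  U (U-turn (180°)) -> South
  R (right (90° clockwise)) -> West
  U (U-turn (180°)) -> East
Final: East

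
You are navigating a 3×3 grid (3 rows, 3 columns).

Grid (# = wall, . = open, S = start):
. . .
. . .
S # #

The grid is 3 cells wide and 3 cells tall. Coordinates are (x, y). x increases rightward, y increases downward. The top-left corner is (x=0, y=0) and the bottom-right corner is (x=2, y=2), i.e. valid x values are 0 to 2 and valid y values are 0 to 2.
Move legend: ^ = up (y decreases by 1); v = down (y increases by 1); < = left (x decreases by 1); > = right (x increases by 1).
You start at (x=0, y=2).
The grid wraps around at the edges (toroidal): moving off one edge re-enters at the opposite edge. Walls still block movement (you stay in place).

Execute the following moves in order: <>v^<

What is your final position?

Start: (x=0, y=2)
  < (left): blocked, stay at (x=0, y=2)
  > (right): blocked, stay at (x=0, y=2)
  v (down): (x=0, y=2) -> (x=0, y=0)
  ^ (up): (x=0, y=0) -> (x=0, y=2)
  < (left): blocked, stay at (x=0, y=2)
Final: (x=0, y=2)

Answer: Final position: (x=0, y=2)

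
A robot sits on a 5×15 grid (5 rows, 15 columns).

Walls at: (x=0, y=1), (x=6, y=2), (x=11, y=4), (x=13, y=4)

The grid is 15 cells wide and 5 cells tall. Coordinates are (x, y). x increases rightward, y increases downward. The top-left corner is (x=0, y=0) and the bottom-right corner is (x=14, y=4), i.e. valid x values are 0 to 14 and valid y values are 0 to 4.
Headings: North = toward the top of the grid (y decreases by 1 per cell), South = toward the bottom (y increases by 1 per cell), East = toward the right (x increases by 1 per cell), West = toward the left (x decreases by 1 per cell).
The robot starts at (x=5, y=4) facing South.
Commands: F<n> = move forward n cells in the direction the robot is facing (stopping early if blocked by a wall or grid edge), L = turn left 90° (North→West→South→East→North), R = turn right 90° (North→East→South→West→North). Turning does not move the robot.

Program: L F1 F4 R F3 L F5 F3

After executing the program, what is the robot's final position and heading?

Start: (x=5, y=4), facing South
  L: turn left, now facing East
  F1: move forward 1, now at (x=6, y=4)
  F4: move forward 4, now at (x=10, y=4)
  R: turn right, now facing South
  F3: move forward 0/3 (blocked), now at (x=10, y=4)
  L: turn left, now facing East
  F5: move forward 0/5 (blocked), now at (x=10, y=4)
  F3: move forward 0/3 (blocked), now at (x=10, y=4)
Final: (x=10, y=4), facing East

Answer: Final position: (x=10, y=4), facing East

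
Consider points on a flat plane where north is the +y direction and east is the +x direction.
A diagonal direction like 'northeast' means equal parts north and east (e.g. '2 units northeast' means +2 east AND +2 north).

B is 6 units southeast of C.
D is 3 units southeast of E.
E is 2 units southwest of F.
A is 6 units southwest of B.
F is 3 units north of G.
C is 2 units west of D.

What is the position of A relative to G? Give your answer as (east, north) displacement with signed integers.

Place G at the origin (east=0, north=0).
  F is 3 units north of G: delta (east=+0, north=+3); F at (east=0, north=3).
  E is 2 units southwest of F: delta (east=-2, north=-2); E at (east=-2, north=1).
  D is 3 units southeast of E: delta (east=+3, north=-3); D at (east=1, north=-2).
  C is 2 units west of D: delta (east=-2, north=+0); C at (east=-1, north=-2).
  B is 6 units southeast of C: delta (east=+6, north=-6); B at (east=5, north=-8).
  A is 6 units southwest of B: delta (east=-6, north=-6); A at (east=-1, north=-14).
Therefore A relative to G: (east=-1, north=-14).

Answer: A is at (east=-1, north=-14) relative to G.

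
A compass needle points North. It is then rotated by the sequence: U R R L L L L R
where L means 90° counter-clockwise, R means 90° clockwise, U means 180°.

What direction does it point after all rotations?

Answer: Final heading: East

Derivation:
Start: North
  U (U-turn (180°)) -> South
  R (right (90° clockwise)) -> West
  R (right (90° clockwise)) -> North
  L (left (90° counter-clockwise)) -> West
  L (left (90° counter-clockwise)) -> South
  L (left (90° counter-clockwise)) -> East
  L (left (90° counter-clockwise)) -> North
  R (right (90° clockwise)) -> East
Final: East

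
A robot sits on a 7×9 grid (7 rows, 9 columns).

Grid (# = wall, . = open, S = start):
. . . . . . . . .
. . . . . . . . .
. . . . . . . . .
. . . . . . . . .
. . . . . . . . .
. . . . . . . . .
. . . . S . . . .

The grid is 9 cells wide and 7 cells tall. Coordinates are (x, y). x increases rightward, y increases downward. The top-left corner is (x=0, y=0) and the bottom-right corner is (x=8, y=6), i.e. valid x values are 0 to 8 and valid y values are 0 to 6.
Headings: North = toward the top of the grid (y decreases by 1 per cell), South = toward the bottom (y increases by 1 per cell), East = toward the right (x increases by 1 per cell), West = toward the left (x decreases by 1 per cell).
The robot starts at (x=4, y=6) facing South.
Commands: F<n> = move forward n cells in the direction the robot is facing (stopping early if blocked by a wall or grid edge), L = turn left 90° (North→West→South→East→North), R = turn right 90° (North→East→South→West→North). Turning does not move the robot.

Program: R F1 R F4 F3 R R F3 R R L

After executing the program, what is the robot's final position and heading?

Answer: Final position: (x=3, y=3), facing West

Derivation:
Start: (x=4, y=6), facing South
  R: turn right, now facing West
  F1: move forward 1, now at (x=3, y=6)
  R: turn right, now facing North
  F4: move forward 4, now at (x=3, y=2)
  F3: move forward 2/3 (blocked), now at (x=3, y=0)
  R: turn right, now facing East
  R: turn right, now facing South
  F3: move forward 3, now at (x=3, y=3)
  R: turn right, now facing West
  R: turn right, now facing North
  L: turn left, now facing West
Final: (x=3, y=3), facing West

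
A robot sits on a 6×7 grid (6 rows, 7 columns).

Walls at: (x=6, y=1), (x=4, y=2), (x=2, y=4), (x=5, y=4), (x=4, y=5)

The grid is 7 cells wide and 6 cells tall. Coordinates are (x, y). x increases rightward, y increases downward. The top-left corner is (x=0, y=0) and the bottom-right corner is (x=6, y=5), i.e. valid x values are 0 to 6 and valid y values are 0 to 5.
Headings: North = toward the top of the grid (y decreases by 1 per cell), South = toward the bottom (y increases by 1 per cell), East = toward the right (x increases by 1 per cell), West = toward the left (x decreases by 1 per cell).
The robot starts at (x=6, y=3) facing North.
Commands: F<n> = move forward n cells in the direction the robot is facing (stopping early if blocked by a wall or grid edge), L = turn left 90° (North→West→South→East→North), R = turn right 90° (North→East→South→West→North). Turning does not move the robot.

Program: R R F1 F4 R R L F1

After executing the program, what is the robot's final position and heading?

Start: (x=6, y=3), facing North
  R: turn right, now facing East
  R: turn right, now facing South
  F1: move forward 1, now at (x=6, y=4)
  F4: move forward 1/4 (blocked), now at (x=6, y=5)
  R: turn right, now facing West
  R: turn right, now facing North
  L: turn left, now facing West
  F1: move forward 1, now at (x=5, y=5)
Final: (x=5, y=5), facing West

Answer: Final position: (x=5, y=5), facing West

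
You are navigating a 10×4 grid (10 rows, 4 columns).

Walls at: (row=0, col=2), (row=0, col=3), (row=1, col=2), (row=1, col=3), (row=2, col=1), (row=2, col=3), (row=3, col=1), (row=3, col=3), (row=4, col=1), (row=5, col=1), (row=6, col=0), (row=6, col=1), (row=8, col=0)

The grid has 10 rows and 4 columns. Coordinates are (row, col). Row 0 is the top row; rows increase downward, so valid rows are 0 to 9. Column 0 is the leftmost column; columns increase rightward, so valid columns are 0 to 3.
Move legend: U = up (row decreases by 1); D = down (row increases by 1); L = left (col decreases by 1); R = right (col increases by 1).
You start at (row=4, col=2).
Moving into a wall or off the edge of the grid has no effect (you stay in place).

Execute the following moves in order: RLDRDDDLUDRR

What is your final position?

Answer: Final position: (row=8, col=3)

Derivation:
Start: (row=4, col=2)
  R (right): (row=4, col=2) -> (row=4, col=3)
  L (left): (row=4, col=3) -> (row=4, col=2)
  D (down): (row=4, col=2) -> (row=5, col=2)
  R (right): (row=5, col=2) -> (row=5, col=3)
  D (down): (row=5, col=3) -> (row=6, col=3)
  D (down): (row=6, col=3) -> (row=7, col=3)
  D (down): (row=7, col=3) -> (row=8, col=3)
  L (left): (row=8, col=3) -> (row=8, col=2)
  U (up): (row=8, col=2) -> (row=7, col=2)
  D (down): (row=7, col=2) -> (row=8, col=2)
  R (right): (row=8, col=2) -> (row=8, col=3)
  R (right): blocked, stay at (row=8, col=3)
Final: (row=8, col=3)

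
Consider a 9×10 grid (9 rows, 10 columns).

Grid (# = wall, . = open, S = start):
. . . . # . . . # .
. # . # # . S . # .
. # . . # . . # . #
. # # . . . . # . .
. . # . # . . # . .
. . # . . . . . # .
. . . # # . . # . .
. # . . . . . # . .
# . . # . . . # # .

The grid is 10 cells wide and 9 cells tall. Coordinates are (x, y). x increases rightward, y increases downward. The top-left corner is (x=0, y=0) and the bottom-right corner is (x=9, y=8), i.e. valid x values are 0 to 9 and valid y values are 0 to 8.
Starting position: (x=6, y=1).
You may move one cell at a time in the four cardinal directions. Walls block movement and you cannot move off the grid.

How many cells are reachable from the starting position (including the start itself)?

BFS flood-fill from (x=6, y=1):
  Distance 0: (x=6, y=1)
  Distance 1: (x=6, y=0), (x=5, y=1), (x=7, y=1), (x=6, y=2)
  Distance 2: (x=5, y=0), (x=7, y=0), (x=5, y=2), (x=6, y=3)
  Distance 3: (x=5, y=3), (x=6, y=4)
  Distance 4: (x=4, y=3), (x=5, y=4), (x=6, y=5)
  Distance 5: (x=3, y=3), (x=5, y=5), (x=7, y=5), (x=6, y=6)
  Distance 6: (x=3, y=2), (x=3, y=4), (x=4, y=5), (x=5, y=6), (x=6, y=7)
  Distance 7: (x=2, y=2), (x=3, y=5), (x=5, y=7), (x=6, y=8)
  Distance 8: (x=2, y=1), (x=4, y=7), (x=5, y=8)
  Distance 9: (x=2, y=0), (x=3, y=7), (x=4, y=8)
  Distance 10: (x=1, y=0), (x=3, y=0), (x=2, y=7)
  Distance 11: (x=0, y=0), (x=2, y=6), (x=2, y=8)
  Distance 12: (x=0, y=1), (x=1, y=6), (x=1, y=8)
  Distance 13: (x=0, y=2), (x=1, y=5), (x=0, y=6)
  Distance 14: (x=0, y=3), (x=1, y=4), (x=0, y=5), (x=0, y=7)
  Distance 15: (x=0, y=4)
Total reachable: 50 (grid has 63 open cells total)

Answer: Reachable cells: 50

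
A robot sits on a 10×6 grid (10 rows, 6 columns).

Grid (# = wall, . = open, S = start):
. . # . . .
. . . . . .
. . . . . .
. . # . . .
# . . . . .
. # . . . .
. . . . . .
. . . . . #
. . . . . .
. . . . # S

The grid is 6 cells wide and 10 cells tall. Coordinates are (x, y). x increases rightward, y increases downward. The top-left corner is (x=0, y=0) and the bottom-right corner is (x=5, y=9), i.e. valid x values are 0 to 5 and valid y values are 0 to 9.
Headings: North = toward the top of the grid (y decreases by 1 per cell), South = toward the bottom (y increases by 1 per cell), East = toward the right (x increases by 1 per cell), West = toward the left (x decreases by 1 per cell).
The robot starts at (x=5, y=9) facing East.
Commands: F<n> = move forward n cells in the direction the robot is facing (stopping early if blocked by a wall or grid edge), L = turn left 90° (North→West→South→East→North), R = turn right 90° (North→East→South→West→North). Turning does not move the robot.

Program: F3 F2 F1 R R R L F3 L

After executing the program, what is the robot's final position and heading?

Answer: Final position: (x=5, y=9), facing South

Derivation:
Start: (x=5, y=9), facing East
  F3: move forward 0/3 (blocked), now at (x=5, y=9)
  F2: move forward 0/2 (blocked), now at (x=5, y=9)
  F1: move forward 0/1 (blocked), now at (x=5, y=9)
  R: turn right, now facing South
  R: turn right, now facing West
  R: turn right, now facing North
  L: turn left, now facing West
  F3: move forward 0/3 (blocked), now at (x=5, y=9)
  L: turn left, now facing South
Final: (x=5, y=9), facing South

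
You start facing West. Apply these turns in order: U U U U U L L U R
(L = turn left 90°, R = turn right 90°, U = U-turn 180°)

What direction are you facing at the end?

Start: West
  U (U-turn (180°)) -> East
  U (U-turn (180°)) -> West
  U (U-turn (180°)) -> East
  U (U-turn (180°)) -> West
  U (U-turn (180°)) -> East
  L (left (90° counter-clockwise)) -> North
  L (left (90° counter-clockwise)) -> West
  U (U-turn (180°)) -> East
  R (right (90° clockwise)) -> South
Final: South

Answer: Final heading: South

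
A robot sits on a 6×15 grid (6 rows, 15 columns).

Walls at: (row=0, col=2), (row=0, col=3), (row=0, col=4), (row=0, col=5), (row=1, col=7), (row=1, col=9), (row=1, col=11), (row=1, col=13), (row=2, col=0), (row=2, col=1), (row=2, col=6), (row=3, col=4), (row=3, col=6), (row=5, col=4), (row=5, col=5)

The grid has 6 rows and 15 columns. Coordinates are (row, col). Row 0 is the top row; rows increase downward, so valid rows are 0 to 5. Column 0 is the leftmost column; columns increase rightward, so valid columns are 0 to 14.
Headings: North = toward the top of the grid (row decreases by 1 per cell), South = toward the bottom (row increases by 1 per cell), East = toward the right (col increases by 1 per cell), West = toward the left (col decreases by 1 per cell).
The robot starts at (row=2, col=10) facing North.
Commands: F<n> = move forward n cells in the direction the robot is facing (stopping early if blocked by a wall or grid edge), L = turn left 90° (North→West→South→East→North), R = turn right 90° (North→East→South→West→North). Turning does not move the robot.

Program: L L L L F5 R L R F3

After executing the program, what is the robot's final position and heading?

Start: (row=2, col=10), facing North
  L: turn left, now facing West
  L: turn left, now facing South
  L: turn left, now facing East
  L: turn left, now facing North
  F5: move forward 2/5 (blocked), now at (row=0, col=10)
  R: turn right, now facing East
  L: turn left, now facing North
  R: turn right, now facing East
  F3: move forward 3, now at (row=0, col=13)
Final: (row=0, col=13), facing East

Answer: Final position: (row=0, col=13), facing East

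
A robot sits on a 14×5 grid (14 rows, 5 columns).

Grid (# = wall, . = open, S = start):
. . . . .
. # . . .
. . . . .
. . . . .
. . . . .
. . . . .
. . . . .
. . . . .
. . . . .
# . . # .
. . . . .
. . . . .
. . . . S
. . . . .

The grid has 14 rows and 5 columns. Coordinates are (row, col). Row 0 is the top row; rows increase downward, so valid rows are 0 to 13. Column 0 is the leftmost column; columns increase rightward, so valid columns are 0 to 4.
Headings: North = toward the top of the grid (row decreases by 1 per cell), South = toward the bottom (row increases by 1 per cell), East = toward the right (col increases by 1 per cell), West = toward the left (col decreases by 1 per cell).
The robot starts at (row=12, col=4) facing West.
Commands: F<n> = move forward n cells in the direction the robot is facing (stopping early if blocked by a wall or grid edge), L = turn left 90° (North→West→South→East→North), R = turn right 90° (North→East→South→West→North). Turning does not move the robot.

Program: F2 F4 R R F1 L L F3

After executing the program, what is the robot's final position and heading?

Start: (row=12, col=4), facing West
  F2: move forward 2, now at (row=12, col=2)
  F4: move forward 2/4 (blocked), now at (row=12, col=0)
  R: turn right, now facing North
  R: turn right, now facing East
  F1: move forward 1, now at (row=12, col=1)
  L: turn left, now facing North
  L: turn left, now facing West
  F3: move forward 1/3 (blocked), now at (row=12, col=0)
Final: (row=12, col=0), facing West

Answer: Final position: (row=12, col=0), facing West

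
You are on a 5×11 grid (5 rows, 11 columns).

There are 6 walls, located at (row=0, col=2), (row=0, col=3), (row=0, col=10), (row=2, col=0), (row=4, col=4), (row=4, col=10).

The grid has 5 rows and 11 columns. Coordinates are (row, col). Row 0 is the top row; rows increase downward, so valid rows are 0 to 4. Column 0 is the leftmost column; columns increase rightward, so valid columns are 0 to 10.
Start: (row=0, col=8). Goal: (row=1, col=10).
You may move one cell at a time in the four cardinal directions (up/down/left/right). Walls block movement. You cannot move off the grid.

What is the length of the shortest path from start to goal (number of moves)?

BFS from (row=0, col=8) until reaching (row=1, col=10):
  Distance 0: (row=0, col=8)
  Distance 1: (row=0, col=7), (row=0, col=9), (row=1, col=8)
  Distance 2: (row=0, col=6), (row=1, col=7), (row=1, col=9), (row=2, col=8)
  Distance 3: (row=0, col=5), (row=1, col=6), (row=1, col=10), (row=2, col=7), (row=2, col=9), (row=3, col=8)  <- goal reached here
One shortest path (3 moves): (row=0, col=8) -> (row=0, col=9) -> (row=1, col=9) -> (row=1, col=10)

Answer: Shortest path length: 3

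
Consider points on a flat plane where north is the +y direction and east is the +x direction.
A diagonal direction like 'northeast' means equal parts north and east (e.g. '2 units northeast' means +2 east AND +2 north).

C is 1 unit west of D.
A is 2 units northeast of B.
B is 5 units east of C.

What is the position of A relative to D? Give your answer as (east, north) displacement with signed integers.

Answer: A is at (east=6, north=2) relative to D.

Derivation:
Place D at the origin (east=0, north=0).
  C is 1 unit west of D: delta (east=-1, north=+0); C at (east=-1, north=0).
  B is 5 units east of C: delta (east=+5, north=+0); B at (east=4, north=0).
  A is 2 units northeast of B: delta (east=+2, north=+2); A at (east=6, north=2).
Therefore A relative to D: (east=6, north=2).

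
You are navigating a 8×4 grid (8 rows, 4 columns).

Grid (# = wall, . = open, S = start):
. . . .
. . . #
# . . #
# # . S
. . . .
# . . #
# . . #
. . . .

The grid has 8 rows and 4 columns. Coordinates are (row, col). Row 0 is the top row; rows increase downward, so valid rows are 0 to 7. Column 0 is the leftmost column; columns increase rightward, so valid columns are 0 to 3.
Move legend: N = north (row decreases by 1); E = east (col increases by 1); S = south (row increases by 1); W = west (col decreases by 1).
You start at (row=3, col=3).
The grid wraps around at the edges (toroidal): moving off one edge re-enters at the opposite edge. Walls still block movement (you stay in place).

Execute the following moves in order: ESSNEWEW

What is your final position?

Start: (row=3, col=3)
  E (east): blocked, stay at (row=3, col=3)
  S (south): (row=3, col=3) -> (row=4, col=3)
  S (south): blocked, stay at (row=4, col=3)
  N (north): (row=4, col=3) -> (row=3, col=3)
  E (east): blocked, stay at (row=3, col=3)
  W (west): (row=3, col=3) -> (row=3, col=2)
  E (east): (row=3, col=2) -> (row=3, col=3)
  W (west): (row=3, col=3) -> (row=3, col=2)
Final: (row=3, col=2)

Answer: Final position: (row=3, col=2)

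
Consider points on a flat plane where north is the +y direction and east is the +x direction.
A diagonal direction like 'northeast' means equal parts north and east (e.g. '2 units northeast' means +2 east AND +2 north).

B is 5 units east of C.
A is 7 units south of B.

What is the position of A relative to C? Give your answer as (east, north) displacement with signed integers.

Place C at the origin (east=0, north=0).
  B is 5 units east of C: delta (east=+5, north=+0); B at (east=5, north=0).
  A is 7 units south of B: delta (east=+0, north=-7); A at (east=5, north=-7).
Therefore A relative to C: (east=5, north=-7).

Answer: A is at (east=5, north=-7) relative to C.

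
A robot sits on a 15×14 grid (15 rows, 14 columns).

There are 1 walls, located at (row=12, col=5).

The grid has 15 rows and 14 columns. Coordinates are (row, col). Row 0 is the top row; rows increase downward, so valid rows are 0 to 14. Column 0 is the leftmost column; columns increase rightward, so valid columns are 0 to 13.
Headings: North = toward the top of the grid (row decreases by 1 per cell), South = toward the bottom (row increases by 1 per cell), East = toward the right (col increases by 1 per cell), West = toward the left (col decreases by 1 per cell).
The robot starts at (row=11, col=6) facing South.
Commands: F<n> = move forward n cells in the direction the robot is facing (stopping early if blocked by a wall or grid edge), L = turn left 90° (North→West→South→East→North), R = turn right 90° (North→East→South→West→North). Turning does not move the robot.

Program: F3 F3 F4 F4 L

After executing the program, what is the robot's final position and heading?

Start: (row=11, col=6), facing South
  F3: move forward 3, now at (row=14, col=6)
  F3: move forward 0/3 (blocked), now at (row=14, col=6)
  F4: move forward 0/4 (blocked), now at (row=14, col=6)
  F4: move forward 0/4 (blocked), now at (row=14, col=6)
  L: turn left, now facing East
Final: (row=14, col=6), facing East

Answer: Final position: (row=14, col=6), facing East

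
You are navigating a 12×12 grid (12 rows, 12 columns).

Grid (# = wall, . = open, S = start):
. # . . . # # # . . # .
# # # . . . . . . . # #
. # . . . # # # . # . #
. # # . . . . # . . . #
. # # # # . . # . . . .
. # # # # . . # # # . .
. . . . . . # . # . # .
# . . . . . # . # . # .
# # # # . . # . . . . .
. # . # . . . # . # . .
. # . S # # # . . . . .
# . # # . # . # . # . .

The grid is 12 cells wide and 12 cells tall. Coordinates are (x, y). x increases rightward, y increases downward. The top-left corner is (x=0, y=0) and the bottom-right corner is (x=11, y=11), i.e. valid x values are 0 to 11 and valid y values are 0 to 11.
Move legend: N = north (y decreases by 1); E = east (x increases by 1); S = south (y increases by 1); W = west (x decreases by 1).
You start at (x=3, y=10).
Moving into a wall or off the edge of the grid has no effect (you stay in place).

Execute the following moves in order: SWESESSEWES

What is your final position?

Start: (x=3, y=10)
  S (south): blocked, stay at (x=3, y=10)
  W (west): (x=3, y=10) -> (x=2, y=10)
  E (east): (x=2, y=10) -> (x=3, y=10)
  S (south): blocked, stay at (x=3, y=10)
  E (east): blocked, stay at (x=3, y=10)
  S (south): blocked, stay at (x=3, y=10)
  S (south): blocked, stay at (x=3, y=10)
  E (east): blocked, stay at (x=3, y=10)
  W (west): (x=3, y=10) -> (x=2, y=10)
  E (east): (x=2, y=10) -> (x=3, y=10)
  S (south): blocked, stay at (x=3, y=10)
Final: (x=3, y=10)

Answer: Final position: (x=3, y=10)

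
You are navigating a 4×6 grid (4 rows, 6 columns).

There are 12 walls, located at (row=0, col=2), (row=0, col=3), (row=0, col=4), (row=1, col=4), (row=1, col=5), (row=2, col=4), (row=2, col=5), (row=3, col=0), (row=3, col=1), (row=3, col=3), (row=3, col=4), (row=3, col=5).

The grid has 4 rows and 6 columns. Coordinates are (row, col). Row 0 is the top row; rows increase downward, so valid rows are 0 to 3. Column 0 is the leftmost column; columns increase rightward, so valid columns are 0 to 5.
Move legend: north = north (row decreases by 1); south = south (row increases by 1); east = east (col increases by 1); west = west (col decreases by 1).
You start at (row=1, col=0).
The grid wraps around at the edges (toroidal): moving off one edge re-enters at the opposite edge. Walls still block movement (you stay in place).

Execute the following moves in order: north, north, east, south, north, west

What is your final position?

Answer: Final position: (row=0, col=0)

Derivation:
Start: (row=1, col=0)
  north (north): (row=1, col=0) -> (row=0, col=0)
  north (north): blocked, stay at (row=0, col=0)
  east (east): (row=0, col=0) -> (row=0, col=1)
  south (south): (row=0, col=1) -> (row=1, col=1)
  north (north): (row=1, col=1) -> (row=0, col=1)
  west (west): (row=0, col=1) -> (row=0, col=0)
Final: (row=0, col=0)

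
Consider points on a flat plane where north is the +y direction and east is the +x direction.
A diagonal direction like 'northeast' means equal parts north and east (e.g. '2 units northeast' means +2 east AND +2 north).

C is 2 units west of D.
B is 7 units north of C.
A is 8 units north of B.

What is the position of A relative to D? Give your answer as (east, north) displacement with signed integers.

Place D at the origin (east=0, north=0).
  C is 2 units west of D: delta (east=-2, north=+0); C at (east=-2, north=0).
  B is 7 units north of C: delta (east=+0, north=+7); B at (east=-2, north=7).
  A is 8 units north of B: delta (east=+0, north=+8); A at (east=-2, north=15).
Therefore A relative to D: (east=-2, north=15).

Answer: A is at (east=-2, north=15) relative to D.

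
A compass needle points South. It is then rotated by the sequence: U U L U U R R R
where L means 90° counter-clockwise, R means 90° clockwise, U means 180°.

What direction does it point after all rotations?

Answer: Final heading: North

Derivation:
Start: South
  U (U-turn (180°)) -> North
  U (U-turn (180°)) -> South
  L (left (90° counter-clockwise)) -> East
  U (U-turn (180°)) -> West
  U (U-turn (180°)) -> East
  R (right (90° clockwise)) -> South
  R (right (90° clockwise)) -> West
  R (right (90° clockwise)) -> North
Final: North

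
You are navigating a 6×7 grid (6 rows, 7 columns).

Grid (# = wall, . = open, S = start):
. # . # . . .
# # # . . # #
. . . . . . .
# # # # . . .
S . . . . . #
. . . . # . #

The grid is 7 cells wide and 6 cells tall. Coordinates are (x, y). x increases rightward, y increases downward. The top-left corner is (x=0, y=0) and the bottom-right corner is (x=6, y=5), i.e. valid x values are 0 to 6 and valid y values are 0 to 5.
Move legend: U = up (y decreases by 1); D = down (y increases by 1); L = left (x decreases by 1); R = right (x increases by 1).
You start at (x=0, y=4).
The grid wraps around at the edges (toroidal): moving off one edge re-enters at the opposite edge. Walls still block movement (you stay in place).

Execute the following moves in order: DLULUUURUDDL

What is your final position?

Answer: Final position: (x=0, y=5)

Derivation:
Start: (x=0, y=4)
  D (down): (x=0, y=4) -> (x=0, y=5)
  L (left): blocked, stay at (x=0, y=5)
  U (up): (x=0, y=5) -> (x=0, y=4)
  L (left): blocked, stay at (x=0, y=4)
  [×3]U (up): blocked, stay at (x=0, y=4)
  R (right): (x=0, y=4) -> (x=1, y=4)
  U (up): blocked, stay at (x=1, y=4)
  D (down): (x=1, y=4) -> (x=1, y=5)
  D (down): blocked, stay at (x=1, y=5)
  L (left): (x=1, y=5) -> (x=0, y=5)
Final: (x=0, y=5)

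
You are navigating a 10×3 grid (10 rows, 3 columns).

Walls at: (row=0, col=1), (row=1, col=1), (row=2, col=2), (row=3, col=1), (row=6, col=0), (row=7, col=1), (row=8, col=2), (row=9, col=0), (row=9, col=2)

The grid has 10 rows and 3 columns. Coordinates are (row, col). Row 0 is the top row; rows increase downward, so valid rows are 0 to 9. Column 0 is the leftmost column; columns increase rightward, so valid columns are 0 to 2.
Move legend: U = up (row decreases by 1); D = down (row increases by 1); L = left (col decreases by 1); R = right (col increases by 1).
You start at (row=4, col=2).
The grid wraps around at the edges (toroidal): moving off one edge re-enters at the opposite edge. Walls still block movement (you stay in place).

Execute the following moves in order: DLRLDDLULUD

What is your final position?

Answer: Final position: (row=5, col=0)

Derivation:
Start: (row=4, col=2)
  D (down): (row=4, col=2) -> (row=5, col=2)
  L (left): (row=5, col=2) -> (row=5, col=1)
  R (right): (row=5, col=1) -> (row=5, col=2)
  L (left): (row=5, col=2) -> (row=5, col=1)
  D (down): (row=5, col=1) -> (row=6, col=1)
  D (down): blocked, stay at (row=6, col=1)
  L (left): blocked, stay at (row=6, col=1)
  U (up): (row=6, col=1) -> (row=5, col=1)
  L (left): (row=5, col=1) -> (row=5, col=0)
  U (up): (row=5, col=0) -> (row=4, col=0)
  D (down): (row=4, col=0) -> (row=5, col=0)
Final: (row=5, col=0)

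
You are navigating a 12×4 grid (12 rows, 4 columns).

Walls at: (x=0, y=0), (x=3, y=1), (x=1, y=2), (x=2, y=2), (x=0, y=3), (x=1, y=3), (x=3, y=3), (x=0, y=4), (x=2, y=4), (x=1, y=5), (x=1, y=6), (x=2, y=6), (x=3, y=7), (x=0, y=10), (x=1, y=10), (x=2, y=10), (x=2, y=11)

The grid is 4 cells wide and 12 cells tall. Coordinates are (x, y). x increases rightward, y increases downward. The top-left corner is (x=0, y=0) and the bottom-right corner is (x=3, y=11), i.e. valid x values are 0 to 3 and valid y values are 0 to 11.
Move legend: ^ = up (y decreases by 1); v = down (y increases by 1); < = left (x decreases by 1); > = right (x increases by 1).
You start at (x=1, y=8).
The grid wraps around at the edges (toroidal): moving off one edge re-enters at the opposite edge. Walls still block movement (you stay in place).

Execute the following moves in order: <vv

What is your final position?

Start: (x=1, y=8)
  < (left): (x=1, y=8) -> (x=0, y=8)
  v (down): (x=0, y=8) -> (x=0, y=9)
  v (down): blocked, stay at (x=0, y=9)
Final: (x=0, y=9)

Answer: Final position: (x=0, y=9)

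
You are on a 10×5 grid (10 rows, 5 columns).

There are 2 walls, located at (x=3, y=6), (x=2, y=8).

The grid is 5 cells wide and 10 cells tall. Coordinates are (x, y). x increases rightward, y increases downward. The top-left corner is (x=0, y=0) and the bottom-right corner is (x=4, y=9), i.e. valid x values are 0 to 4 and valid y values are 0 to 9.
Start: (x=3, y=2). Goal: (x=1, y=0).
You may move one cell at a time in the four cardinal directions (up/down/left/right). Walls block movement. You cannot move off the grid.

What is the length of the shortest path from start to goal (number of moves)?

Answer: Shortest path length: 4

Derivation:
BFS from (x=3, y=2) until reaching (x=1, y=0):
  Distance 0: (x=3, y=2)
  Distance 1: (x=3, y=1), (x=2, y=2), (x=4, y=2), (x=3, y=3)
  Distance 2: (x=3, y=0), (x=2, y=1), (x=4, y=1), (x=1, y=2), (x=2, y=3), (x=4, y=3), (x=3, y=4)
  Distance 3: (x=2, y=0), (x=4, y=0), (x=1, y=1), (x=0, y=2), (x=1, y=3), (x=2, y=4), (x=4, y=4), (x=3, y=5)
  Distance 4: (x=1, y=0), (x=0, y=1), (x=0, y=3), (x=1, y=4), (x=2, y=5), (x=4, y=5)  <- goal reached here
One shortest path (4 moves): (x=3, y=2) -> (x=2, y=2) -> (x=1, y=2) -> (x=1, y=1) -> (x=1, y=0)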